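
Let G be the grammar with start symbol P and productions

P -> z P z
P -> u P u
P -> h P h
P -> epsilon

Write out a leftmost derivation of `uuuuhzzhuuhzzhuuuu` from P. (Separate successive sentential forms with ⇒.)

P ⇒ uPu   [P -> u P u]
uPu ⇒ uuPuu   [P -> u P u]
uuPuu ⇒ uuuPuuu   [P -> u P u]
uuuPuuu ⇒ uuuuPuuuu   [P -> u P u]
uuuuPuuuu ⇒ uuuuhPhuuuu   [P -> h P h]
uuuuhPhuuuu ⇒ uuuuhzPzhuuuu   [P -> z P z]
uuuuhzPzhuuuu ⇒ uuuuhzzPzzhuuuu   [P -> z P z]
uuuuhzzPzzhuuuu ⇒ uuuuhzzhPhzzhuuuu   [P -> h P h]
uuuuhzzhPhzzhuuuu ⇒ uuuuhzzhuPuhzzhuuuu   [P -> u P u]
uuuuhzzhuPuhzzhuuuu ⇒ uuuuhzzhuuhzzhuuuu   [P -> epsilon]

P ⇒ uPu ⇒ uuPuu ⇒ uuuPuuu ⇒ uuuuPuuuu ⇒ uuuuhPhuuuu ⇒ uuuuhzPzhuuuu ⇒ uuuuhzzPzzhuuuu ⇒ uuuuhzzhPhzzhuuuu ⇒ uuuuhzzhuPuhzzhuuuu ⇒ uuuuhzzhuuhzzhuuuu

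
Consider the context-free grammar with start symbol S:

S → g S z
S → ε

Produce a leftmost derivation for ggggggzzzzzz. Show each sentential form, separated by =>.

S => gSz => ggSzz => gggSzzz => ggggSzzzz => gggggSzzzzz => ggggggSzzzzzz => ggggggzzzzzz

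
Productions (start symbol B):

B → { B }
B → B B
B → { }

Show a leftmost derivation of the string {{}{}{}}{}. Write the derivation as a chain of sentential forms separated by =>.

B=>BB=>{B}B=>{BB}B=>{BBB}B=>{{}BB}B=>{{}{}B}B=>{{}{}{}}B=>{{}{}{}}{}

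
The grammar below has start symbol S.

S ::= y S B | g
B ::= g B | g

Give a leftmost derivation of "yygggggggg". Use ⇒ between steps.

S ⇒ ySB   [S ::= y S B]
ySB ⇒ yySBB   [S ::= y S B]
yySBB ⇒ yygBB   [S ::= g]
yygBB ⇒ yyggBB   [B ::= g B]
yyggBB ⇒ yygggBB   [B ::= g B]
yygggBB ⇒ yyggggBB   [B ::= g B]
yyggggBB ⇒ yygggggBB   [B ::= g B]
yygggggBB ⇒ yyggggggBB   [B ::= g B]
yyggggggBB ⇒ yygggggggB   [B ::= g]
yygggggggB ⇒ yygggggggg   [B ::= g]

S⇒ySB⇒yySBB⇒yygBB⇒yyggBB⇒yygggBB⇒yyggggBB⇒yygggggBB⇒yyggggggBB⇒yygggggggB⇒yygggggggg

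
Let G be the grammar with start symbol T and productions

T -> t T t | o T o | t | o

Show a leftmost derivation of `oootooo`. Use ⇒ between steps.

T ⇒ oTo ⇒ ooToo ⇒ oooTooo ⇒ oootooo

T ⇒ oTo   [T -> o T o]
oTo ⇒ ooToo   [T -> o T o]
ooToo ⇒ oooTooo   [T -> o T o]
oooTooo ⇒ oootooo   [T -> t]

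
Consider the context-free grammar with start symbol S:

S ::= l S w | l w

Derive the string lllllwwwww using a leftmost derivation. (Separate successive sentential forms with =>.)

S=>lSw=>llSww=>lllSwww=>llllSwwww=>lllllwwwww

S => lSw   [S ::= l S w]
lSw => llSww   [S ::= l S w]
llSww => lllSwww   [S ::= l S w]
lllSwww => llllSwwww   [S ::= l S w]
llllSwwww => lllllwwwww   [S ::= l w]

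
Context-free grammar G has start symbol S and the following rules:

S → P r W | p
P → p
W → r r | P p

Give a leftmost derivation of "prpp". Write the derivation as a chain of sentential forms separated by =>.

S=>PrW=>prW=>prPp=>prpp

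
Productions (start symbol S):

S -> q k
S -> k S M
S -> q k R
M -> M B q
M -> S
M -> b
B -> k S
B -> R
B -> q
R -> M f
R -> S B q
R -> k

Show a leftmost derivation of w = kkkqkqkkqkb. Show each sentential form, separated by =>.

S => kSM   [S -> k S M]
kSM => kkSMM   [S -> k S M]
kkSMM => kkkSMMM   [S -> k S M]
kkkSMMM => kkkqkMMM   [S -> q k]
kkkqkMMM => kkkqkSMM   [M -> S]
kkkqkSMM => kkkqkqkRMM   [S -> q k R]
kkkqkqkRMM => kkkqkqkkMM   [R -> k]
kkkqkqkkMM => kkkqkqkkSM   [M -> S]
kkkqkqkkSM => kkkqkqkkqkM   [S -> q k]
kkkqkqkkqkM => kkkqkqkkqkb   [M -> b]

S => kSM => kkSMM => kkkSMMM => kkkqkMMM => kkkqkSMM => kkkqkqkRMM => kkkqkqkkMM => kkkqkqkkSM => kkkqkqkkqkM => kkkqkqkkqkb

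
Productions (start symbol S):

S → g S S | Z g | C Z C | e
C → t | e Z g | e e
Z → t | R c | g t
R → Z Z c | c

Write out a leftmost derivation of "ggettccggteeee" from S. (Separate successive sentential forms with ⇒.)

S ⇒ gSS   [S → g S S]
gSS ⇒ ggSSS   [S → g S S]
ggSSS ⇒ ggCZCSS   [S → C Z C]
ggCZCSS ⇒ ggeZgZCSS   [C → e Z g]
ggeZgZCSS ⇒ ggeRcgZCSS   [Z → R c]
ggeRcgZCSS ⇒ ggeZZccgZCSS   [R → Z Z c]
ggeZZccgZCSS ⇒ ggetZccgZCSS   [Z → t]
ggetZccgZCSS ⇒ ggettccgZCSS   [Z → t]
ggettccgZCSS ⇒ ggettccggtCSS   [Z → g t]
ggettccggtCSS ⇒ ggettccggteeSS   [C → e e]
ggettccggteeSS ⇒ ggettccggteeeS   [S → e]
ggettccggteeeS ⇒ ggettccggteeee   [S → e]

S ⇒ gSS ⇒ ggSSS ⇒ ggCZCSS ⇒ ggeZgZCSS ⇒ ggeRcgZCSS ⇒ ggeZZccgZCSS ⇒ ggetZccgZCSS ⇒ ggettccgZCSS ⇒ ggettccggtCSS ⇒ ggettccggteeSS ⇒ ggettccggteeeS ⇒ ggettccggteeee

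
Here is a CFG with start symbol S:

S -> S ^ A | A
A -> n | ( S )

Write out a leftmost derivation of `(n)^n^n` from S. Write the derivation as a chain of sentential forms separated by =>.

S => S^A   [S -> S ^ A]
S^A => S^A^A   [S -> S ^ A]
S^A^A => A^A^A   [S -> A]
A^A^A => (S)^A^A   [A -> ( S )]
(S)^A^A => (A)^A^A   [S -> A]
(A)^A^A => (n)^A^A   [A -> n]
(n)^A^A => (n)^n^A   [A -> n]
(n)^n^A => (n)^n^n   [A -> n]

S=>S^A=>S^A^A=>A^A^A=>(S)^A^A=>(A)^A^A=>(n)^A^A=>(n)^n^A=>(n)^n^n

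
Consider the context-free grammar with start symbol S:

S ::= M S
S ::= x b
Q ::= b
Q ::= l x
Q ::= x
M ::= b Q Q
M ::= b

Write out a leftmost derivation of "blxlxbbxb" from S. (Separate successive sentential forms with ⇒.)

S ⇒ MS ⇒ bQQS ⇒ blxQS ⇒ blxlxS ⇒ blxlxMS ⇒ blxlxbS ⇒ blxlxbMS ⇒ blxlxbbS ⇒ blxlxbbxb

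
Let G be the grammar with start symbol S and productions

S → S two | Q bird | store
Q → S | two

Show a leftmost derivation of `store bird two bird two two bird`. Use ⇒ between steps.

S ⇒ Q bird ⇒ S bird ⇒ S two bird ⇒ S two two bird ⇒ Q bird two two bird ⇒ S bird two two bird ⇒ S two bird two two bird ⇒ Q bird two bird two two bird ⇒ S bird two bird two two bird ⇒ store bird two bird two two bird

S ⇒ Q bird   [S → Q bird]
Q bird ⇒ S bird   [Q → S]
S bird ⇒ S two bird   [S → S two]
S two bird ⇒ S two two bird   [S → S two]
S two two bird ⇒ Q bird two two bird   [S → Q bird]
Q bird two two bird ⇒ S bird two two bird   [Q → S]
S bird two two bird ⇒ S two bird two two bird   [S → S two]
S two bird two two bird ⇒ Q bird two bird two two bird   [S → Q bird]
Q bird two bird two two bird ⇒ S bird two bird two two bird   [Q → S]
S bird two bird two two bird ⇒ store bird two bird two two bird   [S → store]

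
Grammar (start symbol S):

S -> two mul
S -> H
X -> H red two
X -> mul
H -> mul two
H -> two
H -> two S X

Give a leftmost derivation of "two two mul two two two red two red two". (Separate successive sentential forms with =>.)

S => H => two S X => two two mul X => two two mul H red two => two two mul two S X red two => two two mul two H X red two => two two mul two two X red two => two two mul two two H red two red two => two two mul two two two red two red two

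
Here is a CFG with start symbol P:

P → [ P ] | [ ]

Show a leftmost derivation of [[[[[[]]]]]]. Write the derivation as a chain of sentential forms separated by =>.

P => [P] => [[P]] => [[[P]]] => [[[[P]]]] => [[[[[P]]]]] => [[[[[[]]]]]]

P => [P]   [P → [ P ]]
[P] => [[P]]   [P → [ P ]]
[[P]] => [[[P]]]   [P → [ P ]]
[[[P]]] => [[[[P]]]]   [P → [ P ]]
[[[[P]]]] => [[[[[P]]]]]   [P → [ P ]]
[[[[[P]]]]] => [[[[[[]]]]]]   [P → [ ]]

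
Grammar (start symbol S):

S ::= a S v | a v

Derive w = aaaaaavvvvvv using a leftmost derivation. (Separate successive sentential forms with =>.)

S=>aSv=>aaSvv=>aaaSvvv=>aaaaSvvvv=>aaaaaSvvvvv=>aaaaaavvvvvv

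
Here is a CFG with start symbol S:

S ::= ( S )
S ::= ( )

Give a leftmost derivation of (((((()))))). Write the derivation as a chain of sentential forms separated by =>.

S => (S) => ((S)) => (((S))) => ((((S)))) => (((((S))))) => (((((())))))

S => (S)   [S ::= ( S )]
(S) => ((S))   [S ::= ( S )]
((S)) => (((S)))   [S ::= ( S )]
(((S))) => ((((S))))   [S ::= ( S )]
((((S)))) => (((((S)))))   [S ::= ( S )]
(((((S))))) => (((((())))))   [S ::= ( )]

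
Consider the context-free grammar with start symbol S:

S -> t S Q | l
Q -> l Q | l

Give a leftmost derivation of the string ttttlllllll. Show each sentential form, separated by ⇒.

S ⇒ tSQ   [S -> t S Q]
tSQ ⇒ ttSQQ   [S -> t S Q]
ttSQQ ⇒ tttSQQQ   [S -> t S Q]
tttSQQQ ⇒ ttttSQQQQ   [S -> t S Q]
ttttSQQQQ ⇒ ttttlQQQQ   [S -> l]
ttttlQQQQ ⇒ ttttllQQQ   [Q -> l]
ttttllQQQ ⇒ ttttlllQQ   [Q -> l]
ttttlllQQ ⇒ ttttllllQ   [Q -> l]
ttttllllQ ⇒ ttttlllllQ   [Q -> l Q]
ttttlllllQ ⇒ ttttllllllQ   [Q -> l Q]
ttttllllllQ ⇒ ttttlllllll   [Q -> l]

S ⇒ tSQ ⇒ ttSQQ ⇒ tttSQQQ ⇒ ttttSQQQQ ⇒ ttttlQQQQ ⇒ ttttllQQQ ⇒ ttttlllQQ ⇒ ttttllllQ ⇒ ttttlllllQ ⇒ ttttllllllQ ⇒ ttttlllllll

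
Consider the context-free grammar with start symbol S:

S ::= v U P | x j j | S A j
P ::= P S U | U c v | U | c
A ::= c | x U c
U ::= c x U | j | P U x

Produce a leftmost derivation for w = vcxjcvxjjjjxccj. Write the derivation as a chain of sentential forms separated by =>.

S=>SAj=>vUPAj=>vcxUPAj=>vcxPUxPAj=>vcxPSUUxPAj=>vcxUcvSUUxPAj=>vcxjcvSUUxPAj=>vcxjcvxjjUUxPAj=>vcxjcvxjjjUxPAj=>vcxjcvxjjjjxPAj=>vcxjcvxjjjjxcAj=>vcxjcvxjjjjxccj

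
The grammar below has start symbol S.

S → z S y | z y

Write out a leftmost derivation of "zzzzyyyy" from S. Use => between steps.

S=>zSy=>zzSyy=>zzzSyyy=>zzzzyyyy

S => zSy   [S → z S y]
zSy => zzSyy   [S → z S y]
zzSyy => zzzSyyy   [S → z S y]
zzzSyyy => zzzzyyyy   [S → z y]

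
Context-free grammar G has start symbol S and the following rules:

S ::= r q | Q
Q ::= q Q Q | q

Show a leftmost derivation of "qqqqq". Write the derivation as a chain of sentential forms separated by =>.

S=>Q=>qQQ=>qqQQQ=>qqqQQ=>qqqqQ=>qqqqq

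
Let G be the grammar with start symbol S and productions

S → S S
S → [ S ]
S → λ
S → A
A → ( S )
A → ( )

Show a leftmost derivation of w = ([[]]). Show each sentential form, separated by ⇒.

S ⇒ SS ⇒ AS ⇒ (S)S ⇒ ([S])S ⇒ ([[S]])S ⇒ ([[]])S ⇒ ([[]])

S ⇒ SS   [S → S S]
SS ⇒ AS   [S → A]
AS ⇒ (S)S   [A → ( S )]
(S)S ⇒ ([S])S   [S → [ S ]]
([S])S ⇒ ([[S]])S   [S → [ S ]]
([[S]])S ⇒ ([[]])S   [S → λ]
([[]])S ⇒ ([[]])   [S → λ]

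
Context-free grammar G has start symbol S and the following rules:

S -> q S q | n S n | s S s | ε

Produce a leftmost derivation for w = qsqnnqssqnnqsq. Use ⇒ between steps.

S ⇒ qSq   [S -> q S q]
qSq ⇒ qsSsq   [S -> s S s]
qsSsq ⇒ qsqSqsq   [S -> q S q]
qsqSqsq ⇒ qsqnSnqsq   [S -> n S n]
qsqnSnqsq ⇒ qsqnnSnnqsq   [S -> n S n]
qsqnnSnnqsq ⇒ qsqnnqSqnnqsq   [S -> q S q]
qsqnnqSqnnqsq ⇒ qsqnnqsSsqnnqsq   [S -> s S s]
qsqnnqsSsqnnqsq ⇒ qsqnnqssqnnqsq   [S -> ε]

S ⇒ qSq ⇒ qsSsq ⇒ qsqSqsq ⇒ qsqnSnqsq ⇒ qsqnnSnnqsq ⇒ qsqnnqSqnnqsq ⇒ qsqnnqsSsqnnqsq ⇒ qsqnnqssqnnqsq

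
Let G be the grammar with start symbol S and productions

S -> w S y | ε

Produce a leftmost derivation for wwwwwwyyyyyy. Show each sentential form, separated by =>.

S=>wSy=>wwSyy=>wwwSyyy=>wwwwSyyyy=>wwwwwSyyyyy=>wwwwwwSyyyyyy=>wwwwwwyyyyyy

S => wSy   [S -> w S y]
wSy => wwSyy   [S -> w S y]
wwSyy => wwwSyyy   [S -> w S y]
wwwSyyy => wwwwSyyyy   [S -> w S y]
wwwwSyyyy => wwwwwSyyyyy   [S -> w S y]
wwwwwSyyyyy => wwwwwwSyyyyyy   [S -> w S y]
wwwwwwSyyyyyy => wwwwwwyyyyyy   [S -> ε]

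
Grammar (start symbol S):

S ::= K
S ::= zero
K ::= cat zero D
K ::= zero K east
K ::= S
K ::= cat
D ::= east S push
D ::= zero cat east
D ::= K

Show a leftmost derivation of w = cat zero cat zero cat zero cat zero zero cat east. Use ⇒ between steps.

S ⇒ K ⇒ cat zero D ⇒ cat zero K ⇒ cat zero cat zero D ⇒ cat zero cat zero K ⇒ cat zero cat zero cat zero D ⇒ cat zero cat zero cat zero K ⇒ cat zero cat zero cat zero cat zero D ⇒ cat zero cat zero cat zero cat zero zero cat east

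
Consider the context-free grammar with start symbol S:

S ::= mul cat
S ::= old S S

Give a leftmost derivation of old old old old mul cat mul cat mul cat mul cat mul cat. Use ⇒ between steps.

S ⇒ old S S   [S ::= old S S]
old S S ⇒ old old S S S   [S ::= old S S]
old old S S S ⇒ old old old S S S S   [S ::= old S S]
old old old S S S S ⇒ old old old old S S S S S   [S ::= old S S]
old old old old S S S S S ⇒ old old old old mul cat S S S S   [S ::= mul cat]
old old old old mul cat S S S S ⇒ old old old old mul cat mul cat S S S   [S ::= mul cat]
old old old old mul cat mul cat S S S ⇒ old old old old mul cat mul cat mul cat S S   [S ::= mul cat]
old old old old mul cat mul cat mul cat S S ⇒ old old old old mul cat mul cat mul cat mul cat S   [S ::= mul cat]
old old old old mul cat mul cat mul cat mul cat S ⇒ old old old old mul cat mul cat mul cat mul cat mul cat   [S ::= mul cat]

S ⇒ old S S ⇒ old old S S S ⇒ old old old S S S S ⇒ old old old old S S S S S ⇒ old old old old mul cat S S S S ⇒ old old old old mul cat mul cat S S S ⇒ old old old old mul cat mul cat mul cat S S ⇒ old old old old mul cat mul cat mul cat mul cat S ⇒ old old old old mul cat mul cat mul cat mul cat mul cat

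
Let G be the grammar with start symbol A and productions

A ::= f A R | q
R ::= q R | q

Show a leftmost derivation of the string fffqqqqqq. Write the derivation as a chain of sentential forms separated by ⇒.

A ⇒ fAR ⇒ ffARR ⇒ fffARRR ⇒ fffqRRR ⇒ fffqqRR ⇒ fffqqqRR ⇒ fffqqqqRR ⇒ fffqqqqqR ⇒ fffqqqqqq

A ⇒ fAR   [A ::= f A R]
fAR ⇒ ffARR   [A ::= f A R]
ffARR ⇒ fffARRR   [A ::= f A R]
fffARRR ⇒ fffqRRR   [A ::= q]
fffqRRR ⇒ fffqqRR   [R ::= q]
fffqqRR ⇒ fffqqqRR   [R ::= q R]
fffqqqRR ⇒ fffqqqqRR   [R ::= q R]
fffqqqqRR ⇒ fffqqqqqR   [R ::= q]
fffqqqqqR ⇒ fffqqqqqq   [R ::= q]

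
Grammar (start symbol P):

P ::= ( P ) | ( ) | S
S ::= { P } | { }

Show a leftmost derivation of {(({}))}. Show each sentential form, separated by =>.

P => S => {P} => {(P)} => {((P))} => {((S))} => {(({}))}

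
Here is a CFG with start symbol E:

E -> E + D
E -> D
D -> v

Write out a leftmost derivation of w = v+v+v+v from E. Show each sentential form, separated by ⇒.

E⇒E+D⇒E+D+D⇒E+D+D+D⇒D+D+D+D⇒v+D+D+D⇒v+v+D+D⇒v+v+v+D⇒v+v+v+v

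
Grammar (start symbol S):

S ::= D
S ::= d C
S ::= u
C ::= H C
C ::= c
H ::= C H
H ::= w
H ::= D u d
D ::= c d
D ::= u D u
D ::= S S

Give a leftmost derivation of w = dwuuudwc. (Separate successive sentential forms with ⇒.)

S ⇒ dC   [S ::= d C]
dC ⇒ dHC   [C ::= H C]
dHC ⇒ dwC   [H ::= w]
dwC ⇒ dwHC   [C ::= H C]
dwHC ⇒ dwDudC   [H ::= D u d]
dwDudC ⇒ dwSSudC   [D ::= S S]
dwSSudC ⇒ dwuSudC   [S ::= u]
dwuSudC ⇒ dwuuudC   [S ::= u]
dwuuudC ⇒ dwuuudHC   [C ::= H C]
dwuuudHC ⇒ dwuuudwC   [H ::= w]
dwuuudwC ⇒ dwuuudwc   [C ::= c]

S⇒dC⇒dHC⇒dwC⇒dwHC⇒dwDudC⇒dwSSudC⇒dwuSudC⇒dwuuudC⇒dwuuudHC⇒dwuuudwC⇒dwuuudwc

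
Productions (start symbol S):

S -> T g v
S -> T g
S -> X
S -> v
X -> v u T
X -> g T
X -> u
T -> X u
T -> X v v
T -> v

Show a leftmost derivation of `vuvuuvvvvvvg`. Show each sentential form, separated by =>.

S => Tg   [S -> T g]
Tg => Xvvg   [T -> X v v]
Xvvg => vuTvvg   [X -> v u T]
vuTvvg => vuXvvvvg   [T -> X v v]
vuXvvvvg => vuvuTvvvvg   [X -> v u T]
vuvuTvvvvg => vuvuXvvvvvvg   [T -> X v v]
vuvuXvvvvvvg => vuvuuvvvvvvg   [X -> u]

S => Tg => Xvvg => vuTvvg => vuXvvvvg => vuvuTvvvvg => vuvuXvvvvvvg => vuvuuvvvvvvg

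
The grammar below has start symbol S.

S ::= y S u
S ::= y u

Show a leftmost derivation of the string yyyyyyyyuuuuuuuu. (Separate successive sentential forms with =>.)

S => ySu => yySuu => yyySuuu => yyyySuuuu => yyyyySuuuuu => yyyyyySuuuuuu => yyyyyyySuuuuuuu => yyyyyyyyuuuuuuuu

S => ySu   [S ::= y S u]
ySu => yySuu   [S ::= y S u]
yySuu => yyySuuu   [S ::= y S u]
yyySuuu => yyyySuuuu   [S ::= y S u]
yyyySuuuu => yyyyySuuuuu   [S ::= y S u]
yyyyySuuuuu => yyyyyySuuuuuu   [S ::= y S u]
yyyyyySuuuuuu => yyyyyyySuuuuuuu   [S ::= y S u]
yyyyyyySuuuuuuu => yyyyyyyyuuuuuuuu   [S ::= y u]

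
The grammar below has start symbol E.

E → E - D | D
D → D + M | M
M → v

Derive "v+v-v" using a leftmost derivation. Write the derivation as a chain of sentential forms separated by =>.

E=>E-D=>D-D=>D+M-D=>M+M-D=>v+M-D=>v+v-D=>v+v-M=>v+v-v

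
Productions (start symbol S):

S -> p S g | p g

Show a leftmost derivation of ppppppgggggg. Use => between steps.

S=>pSg=>ppSgg=>pppSggg=>ppppSgggg=>pppppSggggg=>ppppppgggggg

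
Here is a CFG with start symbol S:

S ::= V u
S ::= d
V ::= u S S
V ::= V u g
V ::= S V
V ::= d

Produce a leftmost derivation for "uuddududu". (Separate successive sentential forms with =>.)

S=>Vu=>SVu=>VuVu=>uSSuVu=>uVuSuVu=>uuSSuSuVu=>uudSuSuVu=>uudduSuVu=>uudduduVu=>uuddududu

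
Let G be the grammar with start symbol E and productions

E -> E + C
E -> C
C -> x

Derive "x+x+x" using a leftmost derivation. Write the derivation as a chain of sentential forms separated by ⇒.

E ⇒ E+C ⇒ E+C+C ⇒ C+C+C ⇒ x+C+C ⇒ x+x+C ⇒ x+x+x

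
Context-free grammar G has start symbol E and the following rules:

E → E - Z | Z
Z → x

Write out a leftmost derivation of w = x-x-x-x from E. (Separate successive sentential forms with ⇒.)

E⇒E-Z⇒E-Z-Z⇒E-Z-Z-Z⇒Z-Z-Z-Z⇒x-Z-Z-Z⇒x-x-Z-Z⇒x-x-x-Z⇒x-x-x-x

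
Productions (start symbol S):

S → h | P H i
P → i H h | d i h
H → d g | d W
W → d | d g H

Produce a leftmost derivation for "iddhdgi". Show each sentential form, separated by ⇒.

S ⇒ PHi ⇒ iHhHi ⇒ idWhHi ⇒ iddhHi ⇒ iddhdgi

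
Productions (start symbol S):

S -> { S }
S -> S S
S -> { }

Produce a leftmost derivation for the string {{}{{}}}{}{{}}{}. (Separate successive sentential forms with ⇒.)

S⇒SS⇒SSS⇒SSSS⇒{S}SSS⇒{SS}SSS⇒{{}S}SSS⇒{{}{S}}SSS⇒{{}{{}}}SSS⇒{{}{{}}}{}SS⇒{{}{{}}}{}{S}S⇒{{}{{}}}{}{{}}S⇒{{}{{}}}{}{{}}{}

S ⇒ SS   [S -> S S]
SS ⇒ SSS   [S -> S S]
SSS ⇒ SSSS   [S -> S S]
SSSS ⇒ {S}SSS   [S -> { S }]
{S}SSS ⇒ {SS}SSS   [S -> S S]
{SS}SSS ⇒ {{}S}SSS   [S -> { }]
{{}S}SSS ⇒ {{}{S}}SSS   [S -> { S }]
{{}{S}}SSS ⇒ {{}{{}}}SSS   [S -> { }]
{{}{{}}}SSS ⇒ {{}{{}}}{}SS   [S -> { }]
{{}{{}}}{}SS ⇒ {{}{{}}}{}{S}S   [S -> { S }]
{{}{{}}}{}{S}S ⇒ {{}{{}}}{}{{}}S   [S -> { }]
{{}{{}}}{}{{}}S ⇒ {{}{{}}}{}{{}}{}   [S -> { }]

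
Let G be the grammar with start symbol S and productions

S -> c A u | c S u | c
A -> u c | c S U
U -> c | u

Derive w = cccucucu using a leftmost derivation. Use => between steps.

S => cAu   [S -> c A u]
cAu => ccSUu   [A -> c S U]
ccSUu => cccAuUu   [S -> c A u]
cccAuUu => cccucuUu   [A -> u c]
cccucuUu => cccucucu   [U -> c]

S=>cAu=>ccSUu=>cccAuUu=>cccucuUu=>cccucucu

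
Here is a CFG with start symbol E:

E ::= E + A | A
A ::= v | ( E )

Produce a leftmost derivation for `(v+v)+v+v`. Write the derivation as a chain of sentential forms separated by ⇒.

E ⇒ E+A ⇒ E+A+A ⇒ A+A+A ⇒ (E)+A+A ⇒ (E+A)+A+A ⇒ (A+A)+A+A ⇒ (v+A)+A+A ⇒ (v+v)+A+A ⇒ (v+v)+v+A ⇒ (v+v)+v+v

E ⇒ E+A   [E ::= E + A]
E+A ⇒ E+A+A   [E ::= E + A]
E+A+A ⇒ A+A+A   [E ::= A]
A+A+A ⇒ (E)+A+A   [A ::= ( E )]
(E)+A+A ⇒ (E+A)+A+A   [E ::= E + A]
(E+A)+A+A ⇒ (A+A)+A+A   [E ::= A]
(A+A)+A+A ⇒ (v+A)+A+A   [A ::= v]
(v+A)+A+A ⇒ (v+v)+A+A   [A ::= v]
(v+v)+A+A ⇒ (v+v)+v+A   [A ::= v]
(v+v)+v+A ⇒ (v+v)+v+v   [A ::= v]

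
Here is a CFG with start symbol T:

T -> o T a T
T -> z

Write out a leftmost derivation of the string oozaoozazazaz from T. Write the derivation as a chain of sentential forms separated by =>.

T => oTaT   [T -> o T a T]
oTaT => ooTaTaT   [T -> o T a T]
ooTaTaT => oozaTaT   [T -> z]
oozaTaT => oozaoTaTaT   [T -> o T a T]
oozaoTaTaT => oozaooTaTaTaT   [T -> o T a T]
oozaooTaTaTaT => oozaoozaTaTaT   [T -> z]
oozaoozaTaTaT => oozaoozazaTaT   [T -> z]
oozaoozazaTaT => oozaoozazazaT   [T -> z]
oozaoozazazaT => oozaoozazazaz   [T -> z]

T => oTaT => ooTaTaT => oozaTaT => oozaoTaTaT => oozaooTaTaTaT => oozaoozaTaTaT => oozaoozazaTaT => oozaoozazazaT => oozaoozazazaz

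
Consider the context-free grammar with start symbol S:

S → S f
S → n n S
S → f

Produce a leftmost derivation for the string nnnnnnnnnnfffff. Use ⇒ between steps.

S⇒Sf⇒nnSf⇒nnSff⇒nnSfff⇒nnnnSfff⇒nnnnnnSfff⇒nnnnnnnnSfff⇒nnnnnnnnnnSfff⇒nnnnnnnnnnSffff⇒nnnnnnnnnnfffff

S ⇒ Sf   [S → S f]
Sf ⇒ nnSf   [S → n n S]
nnSf ⇒ nnSff   [S → S f]
nnSff ⇒ nnSfff   [S → S f]
nnSfff ⇒ nnnnSfff   [S → n n S]
nnnnSfff ⇒ nnnnnnSfff   [S → n n S]
nnnnnnSfff ⇒ nnnnnnnnSfff   [S → n n S]
nnnnnnnnSfff ⇒ nnnnnnnnnnSfff   [S → n n S]
nnnnnnnnnnSfff ⇒ nnnnnnnnnnSffff   [S → S f]
nnnnnnnnnnSffff ⇒ nnnnnnnnnnfffff   [S → f]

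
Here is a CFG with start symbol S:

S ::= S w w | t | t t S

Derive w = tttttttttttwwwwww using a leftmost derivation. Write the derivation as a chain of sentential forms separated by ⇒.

S ⇒ Sww ⇒ ttSww ⇒ ttSwwww ⇒ ttttSwwww ⇒ ttttttSwwww ⇒ ttttttttSwwww ⇒ ttttttttSwwwwww ⇒ ttttttttttSwwwwww ⇒ tttttttttttwwwwww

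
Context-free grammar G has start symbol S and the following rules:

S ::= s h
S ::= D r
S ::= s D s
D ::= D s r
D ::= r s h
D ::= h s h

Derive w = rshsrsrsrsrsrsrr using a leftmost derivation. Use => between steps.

S => Dr   [S ::= D r]
Dr => Dsrr   [D ::= D s r]
Dsrr => Dsrsrr   [D ::= D s r]
Dsrsrr => Dsrsrsrr   [D ::= D s r]
Dsrsrsrr => Dsrsrsrsrr   [D ::= D s r]
Dsrsrsrsrr => Dsrsrsrsrsrr   [D ::= D s r]
Dsrsrsrsrsrr => Dsrsrsrsrsrsrr   [D ::= D s r]
Dsrsrsrsrsrsrr => rshsrsrsrsrsrsrr   [D ::= r s h]

S => Dr => Dsrr => Dsrsrr => Dsrsrsrr => Dsrsrsrsrr => Dsrsrsrsrsrr => Dsrsrsrsrsrsrr => rshsrsrsrsrsrsrr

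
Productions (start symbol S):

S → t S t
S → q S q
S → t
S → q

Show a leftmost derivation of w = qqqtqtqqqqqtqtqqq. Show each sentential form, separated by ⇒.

S ⇒ qSq   [S → q S q]
qSq ⇒ qqSqq   [S → q S q]
qqSqq ⇒ qqqSqqq   [S → q S q]
qqqSqqq ⇒ qqqtStqqq   [S → t S t]
qqqtStqqq ⇒ qqqtqSqtqqq   [S → q S q]
qqqtqSqtqqq ⇒ qqqtqtStqtqqq   [S → t S t]
qqqtqtStqtqqq ⇒ qqqtqtqSqtqtqqq   [S → q S q]
qqqtqtqSqtqtqqq ⇒ qqqtqtqqSqqtqtqqq   [S → q S q]
qqqtqtqqSqqtqtqqq ⇒ qqqtqtqqqqqtqtqqq   [S → q]

S ⇒ qSq ⇒ qqSqq ⇒ qqqSqqq ⇒ qqqtStqqq ⇒ qqqtqSqtqqq ⇒ qqqtqtStqtqqq ⇒ qqqtqtqSqtqtqqq ⇒ qqqtqtqqSqqtqtqqq ⇒ qqqtqtqqqqqtqtqqq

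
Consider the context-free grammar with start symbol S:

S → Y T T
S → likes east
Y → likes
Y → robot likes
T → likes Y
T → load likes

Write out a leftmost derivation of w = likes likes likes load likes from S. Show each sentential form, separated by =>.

S => Y T T   [S → Y T T]
Y T T => likes T T   [Y → likes]
likes T T => likes likes Y T   [T → likes Y]
likes likes Y T => likes likes likes T   [Y → likes]
likes likes likes T => likes likes likes load likes   [T → load likes]

S => Y T T => likes T T => likes likes Y T => likes likes likes T => likes likes likes load likes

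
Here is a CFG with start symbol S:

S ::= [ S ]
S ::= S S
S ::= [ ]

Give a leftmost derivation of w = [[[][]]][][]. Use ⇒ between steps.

S ⇒ SS   [S ::= S S]
SS ⇒ SSS   [S ::= S S]
SSS ⇒ [S]SS   [S ::= [ S ]]
[S]SS ⇒ [[S]]SS   [S ::= [ S ]]
[[S]]SS ⇒ [[SS]]SS   [S ::= S S]
[[SS]]SS ⇒ [[[]S]]SS   [S ::= [ ]]
[[[]S]]SS ⇒ [[[][]]]SS   [S ::= [ ]]
[[[][]]]SS ⇒ [[[][]]][]S   [S ::= [ ]]
[[[][]]][]S ⇒ [[[][]]][][]   [S ::= [ ]]

S ⇒ SS ⇒ SSS ⇒ [S]SS ⇒ [[S]]SS ⇒ [[SS]]SS ⇒ [[[]S]]SS ⇒ [[[][]]]SS ⇒ [[[][]]][]S ⇒ [[[][]]][][]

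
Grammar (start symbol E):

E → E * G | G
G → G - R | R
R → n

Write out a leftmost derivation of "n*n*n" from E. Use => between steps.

E => E*G   [E → E * G]
E*G => E*G*G   [E → E * G]
E*G*G => G*G*G   [E → G]
G*G*G => R*G*G   [G → R]
R*G*G => n*G*G   [R → n]
n*G*G => n*R*G   [G → R]
n*R*G => n*n*G   [R → n]
n*n*G => n*n*R   [G → R]
n*n*R => n*n*n   [R → n]

E => E*G => E*G*G => G*G*G => R*G*G => n*G*G => n*R*G => n*n*G => n*n*R => n*n*n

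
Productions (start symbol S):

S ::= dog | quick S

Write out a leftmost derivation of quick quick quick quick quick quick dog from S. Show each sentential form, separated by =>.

S => quick S => quick quick S => quick quick quick S => quick quick quick quick S => quick quick quick quick quick S => quick quick quick quick quick quick S => quick quick quick quick quick quick dog

S => quick S   [S ::= quick S]
quick S => quick quick S   [S ::= quick S]
quick quick S => quick quick quick S   [S ::= quick S]
quick quick quick S => quick quick quick quick S   [S ::= quick S]
quick quick quick quick S => quick quick quick quick quick S   [S ::= quick S]
quick quick quick quick quick S => quick quick quick quick quick quick S   [S ::= quick S]
quick quick quick quick quick quick S => quick quick quick quick quick quick dog   [S ::= dog]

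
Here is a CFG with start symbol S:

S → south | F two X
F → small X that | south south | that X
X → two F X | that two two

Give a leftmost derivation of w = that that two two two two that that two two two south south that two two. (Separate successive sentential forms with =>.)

S => F two X   [S → F two X]
F two X => that X two X   [F → that X]
that X two X => that that two two two X   [X → that two two]
that that two two two X => that that two two two two F X   [X → two F X]
that that two two two two F X => that that two two two two that X X   [F → that X]
that that two two two two that X X => that that two two two two that that two two X   [X → that two two]
that that two two two two that that two two X => that that two two two two that that two two two F X   [X → two F X]
that that two two two two that that two two two F X => that that two two two two that that two two two south south X   [F → south south]
that that two two two two that that two two two south south X => that that two two two two that that two two two south south that two two   [X → that two two]

S => F two X => that X two X => that that two two two X => that that two two two two F X => that that two two two two that X X => that that two two two two that that two two X => that that two two two two that that two two two F X => that that two two two two that that two two two south south X => that that two two two two that that two two two south south that two two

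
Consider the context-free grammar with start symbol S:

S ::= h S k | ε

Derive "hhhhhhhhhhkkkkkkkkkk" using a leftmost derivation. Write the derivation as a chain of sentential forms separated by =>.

S => hSk => hhSkk => hhhSkkk => hhhhSkkkk => hhhhhSkkkkk => hhhhhhSkkkkkk => hhhhhhhSkkkkkkk => hhhhhhhhSkkkkkkkk => hhhhhhhhhSkkkkkkkkk => hhhhhhhhhhSkkkkkkkkkk => hhhhhhhhhhkkkkkkkkkk

S => hSk   [S ::= h S k]
hSk => hhSkk   [S ::= h S k]
hhSkk => hhhSkkk   [S ::= h S k]
hhhSkkk => hhhhSkkkk   [S ::= h S k]
hhhhSkkkk => hhhhhSkkkkk   [S ::= h S k]
hhhhhSkkkkk => hhhhhhSkkkkkk   [S ::= h S k]
hhhhhhSkkkkkk => hhhhhhhSkkkkkkk   [S ::= h S k]
hhhhhhhSkkkkkkk => hhhhhhhhSkkkkkkkk   [S ::= h S k]
hhhhhhhhSkkkkkkkk => hhhhhhhhhSkkkkkkkkk   [S ::= h S k]
hhhhhhhhhSkkkkkkkkk => hhhhhhhhhhSkkkkkkkkkk   [S ::= h S k]
hhhhhhhhhhSkkkkkkkkkk => hhhhhhhhhhkkkkkkkkkk   [S ::= ε]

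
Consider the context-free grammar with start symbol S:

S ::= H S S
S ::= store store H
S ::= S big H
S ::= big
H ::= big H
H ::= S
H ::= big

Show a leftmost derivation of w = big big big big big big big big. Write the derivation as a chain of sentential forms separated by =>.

S => H S S => S S S => H S S S S => big H S S S S => big big S S S S => big big H S S S S S => big big big S S S S S => big big big big S S S S => big big big big big S S S => big big big big big big S S => big big big big big big big S => big big big big big big big big

S => H S S   [S ::= H S S]
H S S => S S S   [H ::= S]
S S S => H S S S S   [S ::= H S S]
H S S S S => big H S S S S   [H ::= big H]
big H S S S S => big big S S S S   [H ::= big]
big big S S S S => big big H S S S S S   [S ::= H S S]
big big H S S S S S => big big big S S S S S   [H ::= big]
big big big S S S S S => big big big big S S S S   [S ::= big]
big big big big S S S S => big big big big big S S S   [S ::= big]
big big big big big S S S => big big big big big big S S   [S ::= big]
big big big big big big S S => big big big big big big big S   [S ::= big]
big big big big big big big S => big big big big big big big big   [S ::= big]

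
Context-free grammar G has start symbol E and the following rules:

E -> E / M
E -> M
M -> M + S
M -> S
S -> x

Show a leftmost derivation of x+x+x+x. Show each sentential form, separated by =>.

E => M => M+S => M+S+S => M+S+S+S => S+S+S+S => x+S+S+S => x+x+S+S => x+x+x+S => x+x+x+x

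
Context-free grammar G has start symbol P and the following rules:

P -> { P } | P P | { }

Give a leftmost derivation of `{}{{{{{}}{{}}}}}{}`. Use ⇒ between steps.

P ⇒ PP ⇒ {}P ⇒ {}PP ⇒ {}{P}P ⇒ {}{{P}}P ⇒ {}{{{P}}}P ⇒ {}{{{PP}}}P ⇒ {}{{{{P}P}}}P ⇒ {}{{{{{}}P}}}P ⇒ {}{{{{{}}{P}}}}P ⇒ {}{{{{{}}{{}}}}}P ⇒ {}{{{{{}}{{}}}}}{}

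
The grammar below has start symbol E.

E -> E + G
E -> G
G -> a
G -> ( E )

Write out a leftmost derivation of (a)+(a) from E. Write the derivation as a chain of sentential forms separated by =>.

E => E+G   [E -> E + G]
E+G => G+G   [E -> G]
G+G => (E)+G   [G -> ( E )]
(E)+G => (G)+G   [E -> G]
(G)+G => (a)+G   [G -> a]
(a)+G => (a)+(E)   [G -> ( E )]
(a)+(E) => (a)+(G)   [E -> G]
(a)+(G) => (a)+(a)   [G -> a]

E => E+G => G+G => (E)+G => (G)+G => (a)+G => (a)+(E) => (a)+(G) => (a)+(a)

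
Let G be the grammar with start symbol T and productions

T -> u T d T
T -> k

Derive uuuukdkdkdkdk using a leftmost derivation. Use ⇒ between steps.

T ⇒ uTdT ⇒ uuTdTdT ⇒ uuuTdTdTdT ⇒ uuuuTdTdTdTdT ⇒ uuuukdTdTdTdT ⇒ uuuukdkdTdTdT ⇒ uuuukdkdkdTdT ⇒ uuuukdkdkdkdT ⇒ uuuukdkdkdkdk

T ⇒ uTdT   [T -> u T d T]
uTdT ⇒ uuTdTdT   [T -> u T d T]
uuTdTdT ⇒ uuuTdTdTdT   [T -> u T d T]
uuuTdTdTdT ⇒ uuuuTdTdTdTdT   [T -> u T d T]
uuuuTdTdTdTdT ⇒ uuuukdTdTdTdT   [T -> k]
uuuukdTdTdTdT ⇒ uuuukdkdTdTdT   [T -> k]
uuuukdkdTdTdT ⇒ uuuukdkdkdTdT   [T -> k]
uuuukdkdkdTdT ⇒ uuuukdkdkdkdT   [T -> k]
uuuukdkdkdkdT ⇒ uuuukdkdkdkdk   [T -> k]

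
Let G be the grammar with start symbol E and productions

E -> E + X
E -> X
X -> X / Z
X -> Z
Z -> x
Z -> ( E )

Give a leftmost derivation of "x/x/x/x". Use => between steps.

E => X => X/Z => X/Z/Z => X/Z/Z/Z => Z/Z/Z/Z => x/Z/Z/Z => x/x/Z/Z => x/x/x/Z => x/x/x/x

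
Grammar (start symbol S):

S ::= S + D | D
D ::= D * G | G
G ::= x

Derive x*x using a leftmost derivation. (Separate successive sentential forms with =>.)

S => D => D*G => G*G => x*G => x*x

S => D   [S ::= D]
D => D*G   [D ::= D * G]
D*G => G*G   [D ::= G]
G*G => x*G   [G ::= x]
x*G => x*x   [G ::= x]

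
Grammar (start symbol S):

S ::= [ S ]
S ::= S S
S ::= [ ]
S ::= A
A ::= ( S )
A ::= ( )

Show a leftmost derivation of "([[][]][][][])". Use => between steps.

S => A => (S) => (SS) => (SSS) => (SSSS) => ([S]SSS) => ([SS]SSS) => ([[]S]SSS) => ([[][]]SSS) => ([[][]][]SS) => ([[][]][][]S) => ([[][]][][][])

S => A   [S ::= A]
A => (S)   [A ::= ( S )]
(S) => (SS)   [S ::= S S]
(SS) => (SSS)   [S ::= S S]
(SSS) => (SSSS)   [S ::= S S]
(SSSS) => ([S]SSS)   [S ::= [ S ]]
([S]SSS) => ([SS]SSS)   [S ::= S S]
([SS]SSS) => ([[]S]SSS)   [S ::= [ ]]
([[]S]SSS) => ([[][]]SSS)   [S ::= [ ]]
([[][]]SSS) => ([[][]][]SS)   [S ::= [ ]]
([[][]][]SS) => ([[][]][][]S)   [S ::= [ ]]
([[][]][][]S) => ([[][]][][][])   [S ::= [ ]]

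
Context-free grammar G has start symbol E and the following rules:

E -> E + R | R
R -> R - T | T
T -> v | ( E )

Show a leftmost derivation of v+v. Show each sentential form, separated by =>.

E => E+R   [E -> E + R]
E+R => R+R   [E -> R]
R+R => T+R   [R -> T]
T+R => v+R   [T -> v]
v+R => v+T   [R -> T]
v+T => v+v   [T -> v]

E => E+R => R+R => T+R => v+R => v+T => v+v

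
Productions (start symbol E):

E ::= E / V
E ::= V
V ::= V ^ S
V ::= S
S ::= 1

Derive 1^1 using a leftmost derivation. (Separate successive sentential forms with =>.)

E=>V=>V^S=>S^S=>1^S=>1^1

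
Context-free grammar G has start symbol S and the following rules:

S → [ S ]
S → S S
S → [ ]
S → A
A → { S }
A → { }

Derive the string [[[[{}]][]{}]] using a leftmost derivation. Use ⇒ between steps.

S ⇒ [S] ⇒ [[S]] ⇒ [[SS]] ⇒ [[[S]S]] ⇒ [[[[S]]S]] ⇒ [[[[A]]S]] ⇒ [[[[{}]]S]] ⇒ [[[[{}]]SS]] ⇒ [[[[{}]][]S]] ⇒ [[[[{}]][]A]] ⇒ [[[[{}]][]{}]]

S ⇒ [S]   [S → [ S ]]
[S] ⇒ [[S]]   [S → [ S ]]
[[S]] ⇒ [[SS]]   [S → S S]
[[SS]] ⇒ [[[S]S]]   [S → [ S ]]
[[[S]S]] ⇒ [[[[S]]S]]   [S → [ S ]]
[[[[S]]S]] ⇒ [[[[A]]S]]   [S → A]
[[[[A]]S]] ⇒ [[[[{}]]S]]   [A → { }]
[[[[{}]]S]] ⇒ [[[[{}]]SS]]   [S → S S]
[[[[{}]]SS]] ⇒ [[[[{}]][]S]]   [S → [ ]]
[[[[{}]][]S]] ⇒ [[[[{}]][]A]]   [S → A]
[[[[{}]][]A]] ⇒ [[[[{}]][]{}]]   [A → { }]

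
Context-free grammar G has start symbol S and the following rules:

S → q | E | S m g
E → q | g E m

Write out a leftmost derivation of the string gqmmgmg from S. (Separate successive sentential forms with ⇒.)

S ⇒ Smg   [S → S m g]
Smg ⇒ Smgmg   [S → S m g]
Smgmg ⇒ Emgmg   [S → E]
Emgmg ⇒ gEmmgmg   [E → g E m]
gEmmgmg ⇒ gqmmgmg   [E → q]

S ⇒ Smg ⇒ Smgmg ⇒ Emgmg ⇒ gEmmgmg ⇒ gqmmgmg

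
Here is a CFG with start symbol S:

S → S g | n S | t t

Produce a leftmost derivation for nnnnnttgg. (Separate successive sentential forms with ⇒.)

S ⇒ nS ⇒ nnS ⇒ nnnS ⇒ nnnnS ⇒ nnnnSg ⇒ nnnnSgg ⇒ nnnnnSgg ⇒ nnnnnttgg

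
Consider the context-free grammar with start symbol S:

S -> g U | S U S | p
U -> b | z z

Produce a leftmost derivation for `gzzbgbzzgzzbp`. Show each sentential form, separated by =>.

S => SUS   [S -> S U S]
SUS => gUUS   [S -> g U]
gUUS => gzzUS   [U -> z z]
gzzUS => gzzbS   [U -> b]
gzzbS => gzzbSUS   [S -> S U S]
gzzbSUS => gzzbSUSUS   [S -> S U S]
gzzbSUSUS => gzzbgUUSUS   [S -> g U]
gzzbgUUSUS => gzzbgbUSUS   [U -> b]
gzzbgbUSUS => gzzbgbzzSUS   [U -> z z]
gzzbgbzzSUS => gzzbgbzzgUUS   [S -> g U]
gzzbgbzzgUUS => gzzbgbzzgzzUS   [U -> z z]
gzzbgbzzgzzUS => gzzbgbzzgzzbS   [U -> b]
gzzbgbzzgzzbS => gzzbgbzzgzzbp   [S -> p]

S => SUS => gUUS => gzzUS => gzzbS => gzzbSUS => gzzbSUSUS => gzzbgUUSUS => gzzbgbUSUS => gzzbgbzzSUS => gzzbgbzzgUUS => gzzbgbzzgzzUS => gzzbgbzzgzzbS => gzzbgbzzgzzbp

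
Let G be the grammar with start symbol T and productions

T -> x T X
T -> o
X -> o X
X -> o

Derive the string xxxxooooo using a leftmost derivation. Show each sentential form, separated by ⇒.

T ⇒ xTX ⇒ xxTXX ⇒ xxxTXXX ⇒ xxxxTXXXX ⇒ xxxxoXXXX ⇒ xxxxooXXX ⇒ xxxxoooXX ⇒ xxxxooooX ⇒ xxxxooooo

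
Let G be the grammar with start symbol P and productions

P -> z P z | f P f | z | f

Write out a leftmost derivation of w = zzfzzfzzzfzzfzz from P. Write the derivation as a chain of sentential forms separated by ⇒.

P⇒zPz⇒zzPzz⇒zzfPfzz⇒zzfzPzfzz⇒zzfzzPzzfzz⇒zzfzzfPfzzfzz⇒zzfzzfzPzfzzfzz⇒zzfzzfzzzfzzfzz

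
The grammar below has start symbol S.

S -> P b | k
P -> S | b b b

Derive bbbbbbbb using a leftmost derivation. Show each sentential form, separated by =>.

S => Pb => Sb => Pbb => Sbb => Pbbb => Sbbb => Pbbbb => Sbbbb => Pbbbbb => bbbbbbbb

S => Pb   [S -> P b]
Pb => Sb   [P -> S]
Sb => Pbb   [S -> P b]
Pbb => Sbb   [P -> S]
Sbb => Pbbb   [S -> P b]
Pbbb => Sbbb   [P -> S]
Sbbb => Pbbbb   [S -> P b]
Pbbbb => Sbbbb   [P -> S]
Sbbbb => Pbbbbb   [S -> P b]
Pbbbbb => bbbbbbbb   [P -> b b b]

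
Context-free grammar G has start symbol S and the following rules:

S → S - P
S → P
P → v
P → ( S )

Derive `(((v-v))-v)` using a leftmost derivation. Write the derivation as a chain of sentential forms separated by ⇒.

S ⇒ P   [S → P]
P ⇒ (S)   [P → ( S )]
(S) ⇒ (S-P)   [S → S - P]
(S-P) ⇒ (P-P)   [S → P]
(P-P) ⇒ ((S)-P)   [P → ( S )]
((S)-P) ⇒ ((P)-P)   [S → P]
((P)-P) ⇒ (((S))-P)   [P → ( S )]
(((S))-P) ⇒ (((S-P))-P)   [S → S - P]
(((S-P))-P) ⇒ (((P-P))-P)   [S → P]
(((P-P))-P) ⇒ (((v-P))-P)   [P → v]
(((v-P))-P) ⇒ (((v-v))-P)   [P → v]
(((v-v))-P) ⇒ (((v-v))-v)   [P → v]

S⇒P⇒(S)⇒(S-P)⇒(P-P)⇒((S)-P)⇒((P)-P)⇒(((S))-P)⇒(((S-P))-P)⇒(((P-P))-P)⇒(((v-P))-P)⇒(((v-v))-P)⇒(((v-v))-v)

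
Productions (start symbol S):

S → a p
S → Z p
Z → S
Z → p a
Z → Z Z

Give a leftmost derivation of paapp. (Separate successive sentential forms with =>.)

S=>Zp=>ZZp=>paZp=>paSp=>paapp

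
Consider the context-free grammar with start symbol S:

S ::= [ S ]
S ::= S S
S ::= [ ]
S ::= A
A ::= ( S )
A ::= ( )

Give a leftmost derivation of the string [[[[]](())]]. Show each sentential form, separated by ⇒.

S ⇒ [S]   [S ::= [ S ]]
[S] ⇒ [[S]]   [S ::= [ S ]]
[[S]] ⇒ [[SS]]   [S ::= S S]
[[SS]] ⇒ [[[S]S]]   [S ::= [ S ]]
[[[S]S]] ⇒ [[[[]]S]]   [S ::= [ ]]
[[[[]]S]] ⇒ [[[[]]A]]   [S ::= A]
[[[[]]A]] ⇒ [[[[]](S)]]   [A ::= ( S )]
[[[[]](S)]] ⇒ [[[[]](A)]]   [S ::= A]
[[[[]](A)]] ⇒ [[[[]](())]]   [A ::= ( )]

S⇒[S]⇒[[S]]⇒[[SS]]⇒[[[S]S]]⇒[[[[]]S]]⇒[[[[]]A]]⇒[[[[]](S)]]⇒[[[[]](A)]]⇒[[[[]](())]]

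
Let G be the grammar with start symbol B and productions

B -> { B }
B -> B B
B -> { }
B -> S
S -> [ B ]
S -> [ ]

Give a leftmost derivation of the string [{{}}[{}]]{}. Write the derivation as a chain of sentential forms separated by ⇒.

B ⇒ BB   [B -> B B]
BB ⇒ SB   [B -> S]
SB ⇒ [B]B   [S -> [ B ]]
[B]B ⇒ [BB]B   [B -> B B]
[BB]B ⇒ [{B}B]B   [B -> { B }]
[{B}B]B ⇒ [{{}}B]B   [B -> { }]
[{{}}B]B ⇒ [{{}}S]B   [B -> S]
[{{}}S]B ⇒ [{{}}[B]]B   [S -> [ B ]]
[{{}}[B]]B ⇒ [{{}}[{}]]B   [B -> { }]
[{{}}[{}]]B ⇒ [{{}}[{}]]{}   [B -> { }]

B ⇒ BB ⇒ SB ⇒ [B]B ⇒ [BB]B ⇒ [{B}B]B ⇒ [{{}}B]B ⇒ [{{}}S]B ⇒ [{{}}[B]]B ⇒ [{{}}[{}]]B ⇒ [{{}}[{}]]{}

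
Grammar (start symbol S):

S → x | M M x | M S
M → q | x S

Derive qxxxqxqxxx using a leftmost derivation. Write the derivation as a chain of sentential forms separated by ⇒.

S⇒MS⇒qS⇒qMS⇒qxSS⇒qxMSS⇒qxxSSS⇒qxxMMxSS⇒qxxxSMxSS⇒qxxxMSMxSS⇒qxxxqSMxSS⇒qxxxqxMxSS⇒qxxxqxqxSS⇒qxxxqxqxxS⇒qxxxqxqxxx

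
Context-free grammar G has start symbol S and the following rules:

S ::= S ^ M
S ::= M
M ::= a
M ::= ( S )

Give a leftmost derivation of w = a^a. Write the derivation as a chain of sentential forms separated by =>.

S => S^M => M^M => a^M => a^a

S => S^M   [S ::= S ^ M]
S^M => M^M   [S ::= M]
M^M => a^M   [M ::= a]
a^M => a^a   [M ::= a]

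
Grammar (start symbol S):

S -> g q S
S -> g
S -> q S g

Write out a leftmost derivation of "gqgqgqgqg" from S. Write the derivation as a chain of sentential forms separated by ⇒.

S ⇒ gqS ⇒ gqgqS ⇒ gqgqgqS ⇒ gqgqgqgqS ⇒ gqgqgqgqg

S ⇒ gqS   [S -> g q S]
gqS ⇒ gqgqS   [S -> g q S]
gqgqS ⇒ gqgqgqS   [S -> g q S]
gqgqgqS ⇒ gqgqgqgqS   [S -> g q S]
gqgqgqgqS ⇒ gqgqgqgqg   [S -> g]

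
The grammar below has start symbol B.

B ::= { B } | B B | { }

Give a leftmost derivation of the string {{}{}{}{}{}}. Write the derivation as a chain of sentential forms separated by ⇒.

B⇒{B}⇒{BB}⇒{BBB}⇒{BBBB}⇒{BBBBB}⇒{{}BBBB}⇒{{}{}BBB}⇒{{}{}{}BB}⇒{{}{}{}{}B}⇒{{}{}{}{}{}}

B ⇒ {B}   [B ::= { B }]
{B} ⇒ {BB}   [B ::= B B]
{BB} ⇒ {BBB}   [B ::= B B]
{BBB} ⇒ {BBBB}   [B ::= B B]
{BBBB} ⇒ {BBBBB}   [B ::= B B]
{BBBBB} ⇒ {{}BBBB}   [B ::= { }]
{{}BBBB} ⇒ {{}{}BBB}   [B ::= { }]
{{}{}BBB} ⇒ {{}{}{}BB}   [B ::= { }]
{{}{}{}BB} ⇒ {{}{}{}{}B}   [B ::= { }]
{{}{}{}{}B} ⇒ {{}{}{}{}{}}   [B ::= { }]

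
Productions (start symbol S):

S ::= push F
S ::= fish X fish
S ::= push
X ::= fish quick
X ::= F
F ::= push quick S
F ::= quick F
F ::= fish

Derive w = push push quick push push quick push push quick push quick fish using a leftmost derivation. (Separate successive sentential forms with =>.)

S => push F => push push quick S => push push quick push F => push push quick push push quick S => push push quick push push quick push F => push push quick push push quick push push quick S => push push quick push push quick push push quick push F => push push quick push push quick push push quick push quick F => push push quick push push quick push push quick push quick fish

S => push F   [S ::= push F]
push F => push push quick S   [F ::= push quick S]
push push quick S => push push quick push F   [S ::= push F]
push push quick push F => push push quick push push quick S   [F ::= push quick S]
push push quick push push quick S => push push quick push push quick push F   [S ::= push F]
push push quick push push quick push F => push push quick push push quick push push quick S   [F ::= push quick S]
push push quick push push quick push push quick S => push push quick push push quick push push quick push F   [S ::= push F]
push push quick push push quick push push quick push F => push push quick push push quick push push quick push quick F   [F ::= quick F]
push push quick push push quick push push quick push quick F => push push quick push push quick push push quick push quick fish   [F ::= fish]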